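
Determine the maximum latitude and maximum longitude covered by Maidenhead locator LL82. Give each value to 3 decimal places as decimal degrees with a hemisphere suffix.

Field L=11, L=11: +11·20° lon, +11·10° lat → SW at lon 40°, lat 20°.
Square 8, 2: +8·2° lon, +2·1° lat → SW at lon 56°, lat 22°.
Cell spans 2° lon × 1° lat. NE corner is SW corner plus one full cell.
latitude 23.000° N, longitude 58.000° E.

23.000° N, 58.000° E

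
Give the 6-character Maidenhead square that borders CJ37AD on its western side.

CJ27xd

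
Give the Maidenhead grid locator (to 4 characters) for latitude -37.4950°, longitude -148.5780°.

Shift to the Maidenhead origin (180°W, 90°S): lon 31.42, lat 52.51.
Field: 31.42/20 → 1 → B, 52.51/10 → 5 → F; chars BF.
Square: 11.42/2 → 5, 2.51/1 → 2; chars 52.

BF52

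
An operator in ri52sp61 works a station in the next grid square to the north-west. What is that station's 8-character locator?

Longitude extended square 6; −1 → 5.
Latitude extended square 1; +1 → 2.

RI52sp52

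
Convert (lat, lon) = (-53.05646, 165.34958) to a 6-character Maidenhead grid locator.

Shift to the Maidenhead origin (180°W, 90°S): lon 345.3496, lat 36.9435.
Field (20°×10°, letters A–R): lon ⌊345.3496/20⌋ = 17 → R; lat ⌊36.9435/10⌋ = 3 → D.
Square (2°×1°, digits 0–9): lon ⌊5.3496/2⌋ = 2; lat ⌊6.9435/1⌋ = 6.
Subsquare (5′×2.5′, letters a–x): lon ⌊1.3496/0.0833333⌋ = 16 → q; lat ⌊0.9435/0.0416667⌋ = 22 → w.

RD26qw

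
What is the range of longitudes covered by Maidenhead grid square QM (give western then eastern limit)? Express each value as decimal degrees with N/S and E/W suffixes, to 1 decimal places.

140.0° E, 160.0° E

Field Q=16, M=12: +16·20° lon, +12·10° lat → SW at lon 140°, lat 30°.
Cell spans 20° lon × 10° lat.
west 140.0° E, east 160.0° E.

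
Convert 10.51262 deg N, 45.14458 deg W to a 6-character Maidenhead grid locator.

GK70km

Offset from 180°W / 90°S: lon 134.8554°, lat 100.5126°.
Field: 134.8554/20 → 6 → G, 100.5126/10 → 10 → K; chars GK.
Square: 14.8554/2 → 7, 0.5126/1 → 0; chars 70.
Subsquare: 0.8554/0.0833333 → 10 → k, 0.5126/0.0416667 → 12 → m; chars km.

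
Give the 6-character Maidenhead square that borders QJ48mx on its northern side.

Latitude subsquare x = 23; +1 → 24, wraps to 0 = a, carry into square.
Latitude square 8; +1 → 9.
The longitude characters are unchanged.

QJ49ma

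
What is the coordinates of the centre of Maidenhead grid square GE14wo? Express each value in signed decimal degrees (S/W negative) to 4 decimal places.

-45.3958, -56.1250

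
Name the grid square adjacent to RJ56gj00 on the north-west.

Longitude extended square 0; −1 → -1, wraps to 9, carry into subsquare.
Longitude subsquare g = 6; −1 → 5 = f.
Latitude extended square 0; +1 → 1.

RJ56fj91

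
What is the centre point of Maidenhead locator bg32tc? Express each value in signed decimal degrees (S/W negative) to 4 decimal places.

-27.8958, -152.3750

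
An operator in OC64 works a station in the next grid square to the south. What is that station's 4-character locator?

Latitude square 4; −1 → 3.
The longitude characters are unchanged.

OC63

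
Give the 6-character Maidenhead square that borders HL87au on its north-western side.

HL77xv

Longitude subsquare a = 0; −1 → -1, wraps to 23 = x, carry into square.
Longitude square 8; −1 → 7.
Latitude subsquare u = 20; +1 → 21 = v.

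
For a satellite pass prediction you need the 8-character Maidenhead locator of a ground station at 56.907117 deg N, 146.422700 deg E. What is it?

QO36fv07

Shift to the Maidenhead origin (180°W, 90°S): lon 326.42270, lat 146.90712.
Field (20°×10°, letters A–R): lon ⌊326.42270/20⌋ = 16 → Q; lat ⌊146.90712/10⌋ = 14 → O.
Square (2°×1°, digits 0–9): lon ⌊6.42270/2⌋ = 3; lat ⌊6.90712/1⌋ = 6.
Subsquare (5′×2.5′, letters a–x): lon ⌊0.42270/0.0833333⌋ = 5 → f; lat ⌊0.90712/0.0416667⌋ = 21 → v.
Extended square (30″×15″, digits 0–9): lon ⌊0.00603/0.00833333⌋ = 0; lat ⌊0.03212/0.00416667⌋ = 7.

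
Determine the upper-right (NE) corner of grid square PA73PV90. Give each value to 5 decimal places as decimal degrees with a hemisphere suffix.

86.12083° S, 135.33333° E

Field P=15, A=0: +15·20° lon, +0·10° lat → SW at lon 120°, lat -90°.
Square 7, 3: +7·2° lon, +3·1° lat → SW at lon 134°, lat -87°.
Subsquare p=15, v=21: +15·0.0833333° lon, +21·0.0416667° lat → SW at lon 135.25°, lat -86.125°.
Extended square 9, 0: +9·0.00833333° lon, +0·0.00416667° lat → SW at lon 135.325°, lat -86.125°.
Cell spans 0.00833333° lon × 0.00416667° lat. NE corner is SW corner plus one full cell.
latitude 86.12083° S, longitude 135.33333° E.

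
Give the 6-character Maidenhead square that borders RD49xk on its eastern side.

RD59ak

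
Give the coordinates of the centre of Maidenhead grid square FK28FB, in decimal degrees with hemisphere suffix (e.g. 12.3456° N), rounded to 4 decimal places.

18.0625° N, 75.5417° W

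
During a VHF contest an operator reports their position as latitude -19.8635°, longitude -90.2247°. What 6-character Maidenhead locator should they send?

EH40vd

Add 180° to longitude and 90° to latitude: 89.7753, 70.1365.
Field: 89.7753/20 → 4 → E, 70.1365/10 → 7 → H; chars EH.
Square: 9.7753/2 → 4, 0.1365/1 → 0; chars 40.
Subsquare: 1.7753/0.0833333 → 21 → v, 0.1365/0.0416667 → 3 → d; chars vd.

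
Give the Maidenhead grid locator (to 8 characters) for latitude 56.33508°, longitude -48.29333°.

Offset from 180°W / 90°S: lon 131.70667°, lat 146.33508°.
Field: lon ⌊131.70667/20⌋ = 6 → G; lat ⌊146.33508/10⌋ = 14 → O.
Square: lon ⌊11.70667/2⌋ = 5; lat ⌊6.33508/1⌋ = 6.
Subsquare: lon ⌊1.70667/0.0833333⌋ = 20 → u; lat ⌊0.33508/0.0416667⌋ = 8 → i.
Extended square: lon ⌊0.04000/0.00833333⌋ = 4; lat ⌊0.00175/0.00416667⌋ = 0.

GO56ui40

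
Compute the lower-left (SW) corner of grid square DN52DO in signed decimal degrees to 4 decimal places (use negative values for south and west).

42.5833, -109.7500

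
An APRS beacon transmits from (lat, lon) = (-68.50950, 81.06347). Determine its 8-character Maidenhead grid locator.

NC01ml77

Offset from 180°W / 90°S: lon 261.06347°, lat 21.49050°.
Field: 261.06347/20 → 13 → N, 21.49050/10 → 2 → C; chars NC.
Square: 1.06347/2 → 0, 1.49050/1 → 1; chars 01.
Subsquare: 1.06347/0.0833333 → 12 → m, 0.49050/0.0416667 → 11 → l; chars ml.
Extended square: 0.06347/0.00833333 → 7, 0.03217/0.00416667 → 7; chars 77.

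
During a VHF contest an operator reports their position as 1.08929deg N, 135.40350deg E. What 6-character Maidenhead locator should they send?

Offset from 180°W / 90°S: lon 315.4035°, lat 91.0893°.
Field (20°×10°, letters A–R): lon ⌊315.4035/20⌋ = 15 → P; lat ⌊91.0893/10⌋ = 9 → J.
Square (2°×1°, digits 0–9): lon ⌊15.4035/2⌋ = 7; lat ⌊1.0893/1⌋ = 1.
Subsquare (5′×2.5′, letters a–x): lon ⌊1.4035/0.0833333⌋ = 16 → q; lat ⌊0.0893/0.0416667⌋ = 2 → c.

PJ71qc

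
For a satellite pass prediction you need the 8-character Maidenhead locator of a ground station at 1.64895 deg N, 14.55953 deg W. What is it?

IJ21rp25

Offset from 180°W / 90°S: lon 165.44047°, lat 91.64895°.
Field (20°×10°, letters A–R): 165.44047/20 → 8 → I, 91.64895/10 → 9 → J; chars IJ.
Square (2°×1°, digits 0–9): 5.44047/2 → 2, 1.64895/1 → 1; chars 21.
Subsquare (5′×2.5′, letters a–x): 1.44047/0.0833333 → 17 → r, 0.64895/0.0416667 → 15 → p; chars rp.
Extended square (30″×15″, digits 0–9): 0.02380/0.00833333 → 2, 0.02395/0.00416667 → 5; chars 25.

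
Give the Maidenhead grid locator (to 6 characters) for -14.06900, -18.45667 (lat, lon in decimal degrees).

IH05sw

Shift to the Maidenhead origin (180°W, 90°S): lon 161.5433, lat 75.9310.
Field: 161.5433/20 → 8 → I, 75.9310/10 → 7 → H; chars IH.
Square: 1.5433/2 → 0, 5.9310/1 → 5; chars 05.
Subsquare: 1.5433/0.0833333 → 18 → s, 0.9310/0.0416667 → 22 → w; chars sw.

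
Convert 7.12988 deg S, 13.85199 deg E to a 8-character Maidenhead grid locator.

JI62wu28

Add 180° to longitude and 90° to latitude: 193.85199, 82.87012.
Field: 193.85199/20 → 9 → J, 82.87012/10 → 8 → I; chars JI.
Square: 13.85199/2 → 6, 2.87012/1 → 2; chars 62.
Subsquare: 1.85199/0.0833333 → 22 → w, 0.87012/0.0416667 → 20 → u; chars wu.
Extended square: 0.01866/0.00833333 → 2, 0.03679/0.00416667 → 8; chars 28.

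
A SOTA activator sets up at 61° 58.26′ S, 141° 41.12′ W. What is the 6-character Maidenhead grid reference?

BC98da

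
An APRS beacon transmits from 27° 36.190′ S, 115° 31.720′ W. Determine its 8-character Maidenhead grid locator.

DG22fj65

Add 180° to longitude and 90° to latitude: 64.47133, 62.39683.
Field: lon ⌊64.47133/20⌋ = 3 → D; lat ⌊62.39683/10⌋ = 6 → G.
Square: lon ⌊4.47133/2⌋ = 2; lat ⌊2.39683/1⌋ = 2.
Subsquare: lon ⌊0.47133/0.0833333⌋ = 5 → f; lat ⌊0.39683/0.0416667⌋ = 9 → j.
Extended square: lon ⌊0.05467/0.00833333⌋ = 6; lat ⌊0.02183/0.00416667⌋ = 5.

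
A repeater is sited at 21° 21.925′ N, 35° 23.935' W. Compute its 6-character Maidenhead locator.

Add 180° to longitude and 90° to latitude: 144.6011, 111.3654.
Field: lon ⌊144.6011/20⌋ = 7 → H; lat ⌊111.3654/10⌋ = 11 → L.
Square: lon ⌊4.6011/2⌋ = 2; lat ⌊1.3654/1⌋ = 1.
Subsquare: lon ⌊0.6011/0.0833333⌋ = 7 → h; lat ⌊0.3654/0.0416667⌋ = 8 → i.

HL21hi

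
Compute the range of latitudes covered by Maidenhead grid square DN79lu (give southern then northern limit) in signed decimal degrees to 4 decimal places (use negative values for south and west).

49.8333, 49.8750

Field D=3, N=13: +3·20° lon, +13·10° lat → SW at lon -120°, lat 40°.
Square 7, 9: +7·2° lon, +9·1° lat → SW at lon -106°, lat 49°.
Subsquare l=11, u=20: +11·0.0833333° lon, +20·0.0416667° lat → SW at lon -105.083°, lat 49.8333°.
Cell spans 0.0833333° lon × 0.0416667° lat.
south 49.8333, north 49.8750.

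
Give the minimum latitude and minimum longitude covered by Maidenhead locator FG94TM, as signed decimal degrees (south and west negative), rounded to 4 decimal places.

Field F=5, G=6: +5·20° lon, +6·10° lat → SW at lon -80°, lat -30°.
Square 9, 4: +9·2° lon, +4·1° lat → SW at lon -62°, lat -26°.
Subsquare t=19, m=12: +19·0.0833333° lon, +12·0.0416667° lat → SW at lon -60.4167°, lat -25.5°.
latitude -25.5000, longitude -60.4167.

-25.5000, -60.4167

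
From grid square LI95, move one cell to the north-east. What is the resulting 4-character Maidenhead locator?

Longitude square 9; +1 → 10, wraps to 0, carry into field.
Longitude field L = 11; +1 → 12 = M.
Latitude square 5; +1 → 6.

MI06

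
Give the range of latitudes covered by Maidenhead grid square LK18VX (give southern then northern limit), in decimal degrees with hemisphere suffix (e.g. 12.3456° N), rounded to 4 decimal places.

18.9583° N, 19.0000° N

Field L=11, K=10: +11·20° lon, +10·10° lat → SW at lon 40°, lat 10°.
Square 1, 8: +1·2° lon, +8·1° lat → SW at lon 42°, lat 18°.
Subsquare v=21, x=23: +21·0.0833333° lon, +23·0.0416667° lat → SW at lon 43.75°, lat 18.9583°.
Cell spans 0.0833333° lon × 0.0416667° lat.
south 18.9583° N, north 19.0000° N.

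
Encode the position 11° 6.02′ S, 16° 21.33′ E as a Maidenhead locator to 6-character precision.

Offset from 180°W / 90°S: lon 196.3555°, lat 78.8997°.
Field (20°×10°, letters A–R): lon ⌊196.3555/20⌋ = 9 → J; lat ⌊78.8997/10⌋ = 7 → H.
Square (2°×1°, digits 0–9): lon ⌊16.3555/2⌋ = 8; lat ⌊8.8997/1⌋ = 8.
Subsquare (5′×2.5′, letters a–x): lon ⌊0.3555/0.0833333⌋ = 4 → e; lat ⌊0.8997/0.0416667⌋ = 21 → v.

JH88ev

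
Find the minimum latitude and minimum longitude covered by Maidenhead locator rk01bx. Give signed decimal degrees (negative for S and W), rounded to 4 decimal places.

11.9583, 160.0833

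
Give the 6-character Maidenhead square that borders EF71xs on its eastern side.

Longitude subsquare x = 23; +1 → 24, wraps to 0 = a, carry into square.
Longitude square 7; +1 → 8.
The latitude characters are unchanged.

EF81as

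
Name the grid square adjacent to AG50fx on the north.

AG51fa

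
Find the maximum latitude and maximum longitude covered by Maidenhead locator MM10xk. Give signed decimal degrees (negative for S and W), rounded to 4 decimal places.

30.4583, 64.0000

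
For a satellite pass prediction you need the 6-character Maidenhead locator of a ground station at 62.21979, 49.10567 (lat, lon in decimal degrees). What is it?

Shift to the Maidenhead origin (180°W, 90°S): lon 229.1057, lat 152.2198.
Field (20°×10°, letters A–R): 229.1057/20 → 11 → L, 152.2198/10 → 15 → P; chars LP.
Square (2°×1°, digits 0–9): 9.1057/2 → 4, 2.2198/1 → 2; chars 42.
Subsquare (5′×2.5′, letters a–x): 1.1057/0.0833333 → 13 → n, 0.2198/0.0416667 → 5 → f; chars nf.

LP42nf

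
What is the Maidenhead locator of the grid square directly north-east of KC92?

Longitude square 9; +1 → 10, wraps to 0, carry into field.
Longitude field K = 10; +1 → 11 = L.
Latitude square 2; +1 → 3.

LC03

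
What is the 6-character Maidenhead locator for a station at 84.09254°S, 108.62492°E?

OA45hv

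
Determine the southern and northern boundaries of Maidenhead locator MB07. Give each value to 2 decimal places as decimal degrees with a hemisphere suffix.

Field M=12, B=1: +12·20° lon, +1·10° lat → SW at lon 60°, lat -80°.
Square 0, 7: +0·2° lon, +7·1° lat → SW at lon 60°, lat -73°.
Cell spans 2° lon × 1° lat.
south 73.00° S, north 72.00° S.

73.00° S, 72.00° S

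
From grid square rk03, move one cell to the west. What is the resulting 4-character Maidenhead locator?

QK93

Longitude square 0; −1 → -1, wraps to 9, carry into field.
Longitude field R = 17; −1 → 16 = Q.
The latitude characters are unchanged.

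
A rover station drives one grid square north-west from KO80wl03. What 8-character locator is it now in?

Longitude extended square 0; −1 → -1, wraps to 9, carry into subsquare.
Longitude subsquare w = 22; −1 → 21 = v.
Latitude extended square 3; +1 → 4.

KO80vl94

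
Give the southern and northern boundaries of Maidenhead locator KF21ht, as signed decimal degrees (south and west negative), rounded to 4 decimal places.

-38.2083, -38.1667

Field K=10, F=5: +10·20° lon, +5·10° lat → SW at lon 20°, lat -40°.
Square 2, 1: +2·2° lon, +1·1° lat → SW at lon 24°, lat -39°.
Subsquare h=7, t=19: +7·0.0833333° lon, +19·0.0416667° lat → SW at lon 24.5833°, lat -38.2083°.
Cell spans 0.0833333° lon × 0.0416667° lat.
south -38.2083, north -38.1667.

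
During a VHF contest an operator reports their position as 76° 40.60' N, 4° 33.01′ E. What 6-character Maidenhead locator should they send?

Add 180° to longitude and 90° to latitude: 184.5502, 166.6767.
Field: lon ⌊184.5502/20⌋ = 9 → J; lat ⌊166.6767/10⌋ = 16 → Q.
Square: lon ⌊4.5502/2⌋ = 2; lat ⌊6.6767/1⌋ = 6.
Subsquare: lon ⌊0.5502/0.0833333⌋ = 6 → g; lat ⌊0.6767/0.0416667⌋ = 16 → q.

JQ26gq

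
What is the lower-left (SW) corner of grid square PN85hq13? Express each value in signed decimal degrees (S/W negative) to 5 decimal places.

Field P=15, N=13: +15·20° lon, +13·10° lat → SW at lon 120°, lat 40°.
Square 8, 5: +8·2° lon, +5·1° lat → SW at lon 136°, lat 45°.
Subsquare h=7, q=16: +7·0.0833333° lon, +16·0.0416667° lat → SW at lon 136.583°, lat 45.6667°.
Extended square 1, 3: +1·0.00833333° lon, +3·0.00416667° lat → SW at lon 136.592°, lat 45.6792°.
latitude 45.67917, longitude 136.59167.

45.67917, 136.59167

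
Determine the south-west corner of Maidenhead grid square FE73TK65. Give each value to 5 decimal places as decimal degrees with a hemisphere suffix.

46.56250° S, 64.36667° W

Field F=5, E=4: +5·20° lon, +4·10° lat → SW at lon -80°, lat -50°.
Square 7, 3: +7·2° lon, +3·1° lat → SW at lon -66°, lat -47°.
Subsquare t=19, k=10: +19·0.0833333° lon, +10·0.0416667° lat → SW at lon -64.4167°, lat -46.5833°.
Extended square 6, 5: +6·0.00833333° lon, +5·0.00416667° lat → SW at lon -64.3667°, lat -46.5625°.
latitude 46.56250° S, longitude 64.36667° W.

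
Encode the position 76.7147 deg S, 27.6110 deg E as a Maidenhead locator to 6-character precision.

Offset from 180°W / 90°S: lon 207.6110°, lat 13.2853°.
Field: 207.6110/20 → 10 → K, 13.2853/10 → 1 → B; chars KB.
Square: 7.6110/2 → 3, 3.2853/1 → 3; chars 33.
Subsquare: 1.6110/0.0833333 → 19 → t, 0.2853/0.0416667 → 6 → g; chars tg.

KB33tg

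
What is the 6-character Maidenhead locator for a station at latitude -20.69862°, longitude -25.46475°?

Shift to the Maidenhead origin (180°W, 90°S): lon 154.5352, lat 69.3014.
Field: 154.5352/20 → 7 → H, 69.3014/10 → 6 → G; chars HG.
Square: 14.5352/2 → 7, 9.3014/1 → 9; chars 79.
Subsquare: 0.5352/0.0833333 → 6 → g, 0.3014/0.0416667 → 7 → h; chars gh.

HG79gh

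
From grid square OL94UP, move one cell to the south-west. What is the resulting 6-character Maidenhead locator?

OL94to

Longitude subsquare u = 20; −1 → 19 = t.
Latitude subsquare p = 15; −1 → 14 = o.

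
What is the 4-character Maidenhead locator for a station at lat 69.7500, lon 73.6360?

MP69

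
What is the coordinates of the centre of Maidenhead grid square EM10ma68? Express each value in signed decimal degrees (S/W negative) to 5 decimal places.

30.03542, -96.94583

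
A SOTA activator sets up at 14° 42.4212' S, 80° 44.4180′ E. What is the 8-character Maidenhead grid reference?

NH05ih80

Add 180° to longitude and 90° to latitude: 260.74030, 75.29298.
Field: 260.74030/20 → 13 → N, 75.29298/10 → 7 → H; chars NH.
Square: 0.74030/2 → 0, 5.29298/1 → 5; chars 05.
Subsquare: 0.74030/0.0833333 → 8 → i, 0.29298/0.0416667 → 7 → h; chars ih.
Extended square: 0.07363/0.00833333 → 8, 0.00131/0.00416667 → 0; chars 80.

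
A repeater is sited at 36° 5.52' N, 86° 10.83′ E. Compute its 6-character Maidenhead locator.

Add 180° to longitude and 90° to latitude: 266.1805, 126.0920.
Field: lon ⌊266.1805/20⌋ = 13 → N; lat ⌊126.0920/10⌋ = 12 → M.
Square: lon ⌊6.1805/2⌋ = 3; lat ⌊6.0920/1⌋ = 6.
Subsquare: lon ⌊0.1805/0.0833333⌋ = 2 → c; lat ⌊0.0920/0.0416667⌋ = 2 → c.

NM36cc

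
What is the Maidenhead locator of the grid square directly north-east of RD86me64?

RD86me75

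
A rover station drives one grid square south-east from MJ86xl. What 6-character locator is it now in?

MJ96ak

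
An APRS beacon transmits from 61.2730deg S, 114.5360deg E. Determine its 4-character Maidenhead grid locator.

OC78

Add 180° to longitude and 90° to latitude: 294.54, 28.73.
Field (20°×10°, letters A–R): 294.54/20 → 14 → O, 28.73/10 → 2 → C; chars OC.
Square (2°×1°, digits 0–9): 14.54/2 → 7, 8.73/1 → 8; chars 78.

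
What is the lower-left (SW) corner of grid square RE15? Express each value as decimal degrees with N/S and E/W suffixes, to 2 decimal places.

45.00° S, 162.00° E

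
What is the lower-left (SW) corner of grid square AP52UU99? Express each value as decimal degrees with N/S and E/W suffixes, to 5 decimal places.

Field A=0, P=15: +0·20° lon, +15·10° lat → SW at lon -180°, lat 60°.
Square 5, 2: +5·2° lon, +2·1° lat → SW at lon -170°, lat 62°.
Subsquare u=20, u=20: +20·0.0833333° lon, +20·0.0416667° lat → SW at lon -168.333°, lat 62.8333°.
Extended square 9, 9: +9·0.00833333° lon, +9·0.00416667° lat → SW at lon -168.258°, lat 62.8708°.
latitude 62.87083° N, longitude 168.25833° W.

62.87083° N, 168.25833° W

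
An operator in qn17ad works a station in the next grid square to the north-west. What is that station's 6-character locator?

Longitude subsquare a = 0; −1 → -1, wraps to 23 = x, carry into square.
Longitude square 1; −1 → 0.
Latitude subsquare d = 3; +1 → 4 = e.

QN07xe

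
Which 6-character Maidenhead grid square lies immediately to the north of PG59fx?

PH50fa

Latitude subsquare x = 23; +1 → 24, wraps to 0 = a, carry into square.
Latitude square 9; +1 → 10, wraps to 0, carry into field.
Latitude field G = 6; +1 → 7 = H.
The longitude characters are unchanged.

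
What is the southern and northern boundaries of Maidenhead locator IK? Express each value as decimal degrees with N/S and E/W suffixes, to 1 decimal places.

10.0° N, 20.0° N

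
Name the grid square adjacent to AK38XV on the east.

AK48av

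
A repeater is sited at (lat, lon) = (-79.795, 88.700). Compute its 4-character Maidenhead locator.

NB40

Add 180° to longitude and 90° to latitude: 268.70, 10.20.
Field (20°×10°, letters A–R): lon ⌊268.70/20⌋ = 13 → N; lat ⌊10.20/10⌋ = 1 → B.
Square (2°×1°, digits 0–9): lon ⌊8.70/2⌋ = 4; lat ⌊0.20/1⌋ = 0.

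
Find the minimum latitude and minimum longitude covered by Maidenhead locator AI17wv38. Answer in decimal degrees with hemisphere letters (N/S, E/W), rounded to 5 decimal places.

2.09167° S, 176.14167° W

Field A=0, I=8: +0·20° lon, +8·10° lat → SW at lon -180°, lat -10°.
Square 1, 7: +1·2° lon, +7·1° lat → SW at lon -178°, lat -3°.
Subsquare w=22, v=21: +22·0.0833333° lon, +21·0.0416667° lat → SW at lon -176.167°, lat -2.125°.
Extended square 3, 8: +3·0.00833333° lon, +8·0.00416667° lat → SW at lon -176.142°, lat -2.09167°.
latitude 2.09167° S, longitude 176.14167° W.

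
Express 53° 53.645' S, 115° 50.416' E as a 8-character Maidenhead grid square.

Offset from 180°W / 90°S: lon 295.84027°, lat 36.10592°.
Field: lon ⌊295.84027/20⌋ = 14 → O; lat ⌊36.10592/10⌋ = 3 → D.
Square: lon ⌊15.84027/2⌋ = 7; lat ⌊6.10592/1⌋ = 6.
Subsquare: lon ⌊1.84027/0.0833333⌋ = 22 → w; lat ⌊0.10592/0.0416667⌋ = 2 → c.
Extended square: lon ⌊0.00693/0.00833333⌋ = 0; lat ⌊0.02258/0.00416667⌋ = 5.

OD76wc05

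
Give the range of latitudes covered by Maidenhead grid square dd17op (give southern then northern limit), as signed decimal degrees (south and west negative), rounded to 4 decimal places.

Field D=3, D=3: +3·20° lon, +3·10° lat → SW at lon -120°, lat -60°.
Square 1, 7: +1·2° lon, +7·1° lat → SW at lon -118°, lat -53°.
Subsquare o=14, p=15: +14·0.0833333° lon, +15·0.0416667° lat → SW at lon -116.833°, lat -52.375°.
Cell spans 0.0833333° lon × 0.0416667° lat.
south -52.3750, north -52.3333.

-52.3750, -52.3333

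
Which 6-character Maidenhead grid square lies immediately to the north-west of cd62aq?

CD52xr

Longitude subsquare a = 0; −1 → -1, wraps to 23 = x, carry into square.
Longitude square 6; −1 → 5.
Latitude subsquare q = 16; +1 → 17 = r.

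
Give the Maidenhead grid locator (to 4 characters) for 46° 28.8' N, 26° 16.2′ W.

HN66

Offset from 180°W / 90°S: lon 153.73°, lat 136.48°.
Field: 153.73/20 → 7 → H, 136.48/10 → 13 → N; chars HN.
Square: 13.73/2 → 6, 6.48/1 → 6; chars 66.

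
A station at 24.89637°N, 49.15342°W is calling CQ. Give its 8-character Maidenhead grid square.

GL54kv15

Shift to the Maidenhead origin (180°W, 90°S): lon 130.84658, lat 114.89637.
Field (20°×10°, letters A–R): lon ⌊130.84658/20⌋ = 6 → G; lat ⌊114.89637/10⌋ = 11 → L.
Square (2°×1°, digits 0–9): lon ⌊10.84658/2⌋ = 5; lat ⌊4.89637/1⌋ = 4.
Subsquare (5′×2.5′, letters a–x): lon ⌊0.84658/0.0833333⌋ = 10 → k; lat ⌊0.89637/0.0416667⌋ = 21 → v.
Extended square (30″×15″, digits 0–9): lon ⌊0.01325/0.00833333⌋ = 1; lat ⌊0.02137/0.00416667⌋ = 5.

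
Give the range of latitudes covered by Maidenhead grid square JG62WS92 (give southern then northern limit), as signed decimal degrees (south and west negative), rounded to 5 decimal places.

-27.24167, -27.23750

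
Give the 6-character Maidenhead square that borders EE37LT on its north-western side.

EE37ku

Longitude subsquare l = 11; −1 → 10 = k.
Latitude subsquare t = 19; +1 → 20 = u.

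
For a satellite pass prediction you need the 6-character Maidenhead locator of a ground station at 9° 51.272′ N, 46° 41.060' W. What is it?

Add 180° to longitude and 90° to latitude: 133.3157, 99.8545.
Field: 133.3157/20 → 6 → G, 99.8545/10 → 9 → J; chars GJ.
Square: 13.3157/2 → 6, 9.8545/1 → 9; chars 69.
Subsquare: 1.3157/0.0833333 → 15 → p, 0.8545/0.0416667 → 20 → u; chars pu.

GJ69pu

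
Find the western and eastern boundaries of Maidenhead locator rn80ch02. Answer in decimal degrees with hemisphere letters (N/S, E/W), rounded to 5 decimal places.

Field R=17, N=13: +17·20° lon, +13·10° lat → SW at lon 160°, lat 40°.
Square 8, 0: +8·2° lon, +0·1° lat → SW at lon 176°, lat 40°.
Subsquare c=2, h=7: +2·0.0833333° lon, +7·0.0416667° lat → SW at lon 176.167°, lat 40.2917°.
Extended square 0, 2: +0·0.00833333° lon, +2·0.00416667° lat → SW at lon 176.167°, lat 40.3°.
Cell spans 0.00833333° lon × 0.00416667° lat.
west 176.16667° E, east 176.17500° E.

176.16667° E, 176.17500° E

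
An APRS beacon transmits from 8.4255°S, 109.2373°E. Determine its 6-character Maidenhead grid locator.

OI41on

Offset from 180°W / 90°S: lon 289.2373°, lat 81.5745°.
Field (20°×10°, letters A–R): lon ⌊289.2373/20⌋ = 14 → O; lat ⌊81.5745/10⌋ = 8 → I.
Square (2°×1°, digits 0–9): lon ⌊9.2373/2⌋ = 4; lat ⌊1.5745/1⌋ = 1.
Subsquare (5′×2.5′, letters a–x): lon ⌊1.2373/0.0833333⌋ = 14 → o; lat ⌊0.5745/0.0416667⌋ = 13 → n.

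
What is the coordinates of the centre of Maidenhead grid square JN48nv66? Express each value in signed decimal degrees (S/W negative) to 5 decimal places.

48.90208, 9.13750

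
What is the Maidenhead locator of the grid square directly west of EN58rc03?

EN58qc93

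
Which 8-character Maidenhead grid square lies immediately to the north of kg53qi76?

KG53qi77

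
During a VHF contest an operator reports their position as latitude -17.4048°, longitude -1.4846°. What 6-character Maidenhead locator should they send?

Offset from 180°W / 90°S: lon 178.5154°, lat 72.5952°.
Field (20°×10°, letters A–R): lon ⌊178.5154/20⌋ = 8 → I; lat ⌊72.5952/10⌋ = 7 → H.
Square (2°×1°, digits 0–9): lon ⌊18.5154/2⌋ = 9; lat ⌊2.5952/1⌋ = 2.
Subsquare (5′×2.5′, letters a–x): lon ⌊0.5154/0.0833333⌋ = 6 → g; lat ⌊0.5952/0.0416667⌋ = 14 → o.

IH92go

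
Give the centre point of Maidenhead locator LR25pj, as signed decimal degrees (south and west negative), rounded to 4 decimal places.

85.3958, 45.2917

Field L=11, R=17: +11·20° lon, +17·10° lat → SW at lon 40°, lat 80°.
Square 2, 5: +2·2° lon, +5·1° lat → SW at lon 44°, lat 85°.
Subsquare p=15, j=9: +15·0.0833333° lon, +9·0.0416667° lat → SW at lon 45.25°, lat 85.375°.
Cell spans 0.0833333° lon × 0.0416667° lat. Centre is SW corner plus half of each.
latitude 85.3958, longitude 45.2917.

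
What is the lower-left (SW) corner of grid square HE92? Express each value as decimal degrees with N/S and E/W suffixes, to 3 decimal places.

Field H=7, E=4: +7·20° lon, +4·10° lat → SW at lon -40°, lat -50°.
Square 9, 2: +9·2° lon, +2·1° lat → SW at lon -22°, lat -48°.
latitude 48.000° S, longitude 22.000° W.

48.000° S, 22.000° W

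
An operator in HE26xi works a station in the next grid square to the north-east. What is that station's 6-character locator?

Longitude subsquare x = 23; +1 → 24, wraps to 0 = a, carry into square.
Longitude square 2; +1 → 3.
Latitude subsquare i = 8; +1 → 9 = j.

HE36aj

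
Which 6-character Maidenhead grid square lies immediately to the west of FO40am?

Longitude subsquare a = 0; −1 → -1, wraps to 23 = x, carry into square.
Longitude square 4; −1 → 3.
The latitude characters are unchanged.

FO30xm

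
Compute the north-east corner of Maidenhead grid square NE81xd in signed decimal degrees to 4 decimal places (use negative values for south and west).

-48.8333, 98.0000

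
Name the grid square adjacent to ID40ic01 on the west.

ID40hc91

Longitude extended square 0; −1 → -1, wraps to 9, carry into subsquare.
Longitude subsquare i = 8; −1 → 7 = h.
The latitude characters are unchanged.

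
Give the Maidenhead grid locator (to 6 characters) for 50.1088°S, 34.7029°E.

Add 180° to longitude and 90° to latitude: 214.7029, 39.8912.
Field (20°×10°, letters A–R): 214.7029/20 → 10 → K, 39.8912/10 → 3 → D; chars KD.
Square (2°×1°, digits 0–9): 14.7029/2 → 7, 9.8912/1 → 9; chars 79.
Subsquare (5′×2.5′, letters a–x): 0.7029/0.0833333 → 8 → i, 0.8912/0.0416667 → 21 → v; chars iv.

KD79iv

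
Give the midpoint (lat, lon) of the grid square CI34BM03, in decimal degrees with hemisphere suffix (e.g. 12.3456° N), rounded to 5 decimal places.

5.48542° S, 133.91250° W

Field C=2, I=8: +2·20° lon, +8·10° lat → SW at lon -140°, lat -10°.
Square 3, 4: +3·2° lon, +4·1° lat → SW at lon -134°, lat -6°.
Subsquare b=1, m=12: +1·0.0833333° lon, +12·0.0416667° lat → SW at lon -133.917°, lat -5.5°.
Extended square 0, 3: +0·0.00833333° lon, +3·0.00416667° lat → SW at lon -133.917°, lat -5.4875°.
Cell spans 0.00833333° lon × 0.00416667° lat. Centre is SW corner plus half of each.
latitude 5.48542° S, longitude 133.91250° W.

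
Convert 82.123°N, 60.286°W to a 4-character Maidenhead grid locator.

FR92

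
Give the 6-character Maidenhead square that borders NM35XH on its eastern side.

Longitude subsquare x = 23; +1 → 24, wraps to 0 = a, carry into square.
Longitude square 3; +1 → 4.
The latitude characters are unchanged.

NM45ah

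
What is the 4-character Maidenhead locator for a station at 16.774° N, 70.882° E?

MK56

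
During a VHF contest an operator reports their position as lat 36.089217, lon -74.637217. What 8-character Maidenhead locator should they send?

FM26qc31

Shift to the Maidenhead origin (180°W, 90°S): lon 105.36278, lat 126.08922.
Field: 105.36278/20 → 5 → F, 126.08922/10 → 12 → M; chars FM.
Square: 5.36278/2 → 2, 6.08922/1 → 6; chars 26.
Subsquare: 1.36278/0.0833333 → 16 → q, 0.08922/0.0416667 → 2 → c; chars qc.
Extended square: 0.02945/0.00833333 → 3, 0.00588/0.00416667 → 1; chars 31.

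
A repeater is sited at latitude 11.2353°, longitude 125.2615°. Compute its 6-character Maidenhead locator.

PK21pf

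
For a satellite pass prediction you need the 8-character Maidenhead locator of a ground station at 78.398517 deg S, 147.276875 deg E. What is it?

Offset from 180°W / 90°S: lon 327.27688°, lat 11.60148°.
Field (20°×10°, letters A–R): 327.27688/20 → 16 → Q, 11.60148/10 → 1 → B; chars QB.
Square (2°×1°, digits 0–9): 7.27688/2 → 3, 1.60148/1 → 1; chars 31.
Subsquare (5′×2.5′, letters a–x): 1.27688/0.0833333 → 15 → p, 0.60148/0.0416667 → 14 → o; chars po.
Extended square (30″×15″, digits 0–9): 0.02688/0.00833333 → 3, 0.01815/0.00416667 → 4; chars 34.

QB31po34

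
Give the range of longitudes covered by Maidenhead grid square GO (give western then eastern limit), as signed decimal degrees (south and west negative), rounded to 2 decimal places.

-60.00, -40.00

Field G=6, O=14: +6·20° lon, +14·10° lat → SW at lon -60°, lat 50°.
Cell spans 20° lon × 10° lat.
west -60.00, east -40.00.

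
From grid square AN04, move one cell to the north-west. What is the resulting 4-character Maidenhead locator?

RN95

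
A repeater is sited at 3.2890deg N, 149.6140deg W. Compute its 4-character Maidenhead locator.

BJ53

Shift to the Maidenhead origin (180°W, 90°S): lon 30.39, lat 93.29.
Field: 30.39/20 → 1 → B, 93.29/10 → 9 → J; chars BJ.
Square: 10.39/2 → 5, 3.29/1 → 3; chars 53.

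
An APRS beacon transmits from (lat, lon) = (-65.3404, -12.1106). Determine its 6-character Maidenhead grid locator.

IC34wp

Shift to the Maidenhead origin (180°W, 90°S): lon 167.8894, lat 24.6596.
Field: 167.8894/20 → 8 → I, 24.6596/10 → 2 → C; chars IC.
Square: 7.8894/2 → 3, 4.6596/1 → 4; chars 34.
Subsquare: 1.8894/0.0833333 → 22 → w, 0.6596/0.0416667 → 15 → p; chars wp.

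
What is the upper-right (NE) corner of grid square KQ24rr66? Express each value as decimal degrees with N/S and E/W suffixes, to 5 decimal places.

74.73750° N, 25.47500° E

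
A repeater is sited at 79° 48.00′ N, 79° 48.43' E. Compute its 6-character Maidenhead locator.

Shift to the Maidenhead origin (180°W, 90°S): lon 259.8072, lat 169.8000.
Field (20°×10°, letters A–R): 259.8072/20 → 12 → M, 169.8000/10 → 16 → Q; chars MQ.
Square (2°×1°, digits 0–9): 19.8072/2 → 9, 9.8000/1 → 9; chars 99.
Subsquare (5′×2.5′, letters a–x): 1.8072/0.0833333 → 21 → v, 0.8000/0.0416667 → 19 → t; chars vt.

MQ99vt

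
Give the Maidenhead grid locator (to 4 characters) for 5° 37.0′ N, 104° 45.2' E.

Offset from 180°W / 90°S: lon 284.75°, lat 95.62°.
Field: 284.75/20 → 14 → O, 95.62/10 → 9 → J; chars OJ.
Square: 4.75/2 → 2, 5.62/1 → 5; chars 25.

OJ25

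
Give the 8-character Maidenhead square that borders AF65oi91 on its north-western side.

Longitude extended square 9; −1 → 8.
Latitude extended square 1; +1 → 2.

AF65oi82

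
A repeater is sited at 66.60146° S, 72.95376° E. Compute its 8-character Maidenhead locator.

Add 180° to longitude and 90° to latitude: 252.95376, 23.39854.
Field: lon ⌊252.95376/20⌋ = 12 → M; lat ⌊23.39854/10⌋ = 2 → C.
Square: lon ⌊12.95376/2⌋ = 6; lat ⌊3.39854/1⌋ = 3.
Subsquare: lon ⌊0.95376/0.0833333⌋ = 11 → l; lat ⌊0.39854/0.0416667⌋ = 9 → j.
Extended square: lon ⌊0.03709/0.00833333⌋ = 4; lat ⌊0.02354/0.00416667⌋ = 5.

MC63lj45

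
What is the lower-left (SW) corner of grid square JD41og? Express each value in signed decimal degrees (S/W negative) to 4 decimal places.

Field J=9, D=3: +9·20° lon, +3·10° lat → SW at lon 0°, lat -60°.
Square 4, 1: +4·2° lon, +1·1° lat → SW at lon 8°, lat -59°.
Subsquare o=14, g=6: +14·0.0833333° lon, +6·0.0416667° lat → SW at lon 9.16667°, lat -58.75°.
latitude -58.7500, longitude 9.1667.

-58.7500, 9.1667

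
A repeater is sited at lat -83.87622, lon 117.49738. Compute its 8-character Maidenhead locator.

OA86rc99

Add 180° to longitude and 90° to latitude: 297.49738, 6.12378.
Field: lon ⌊297.49738/20⌋ = 14 → O; lat ⌊6.12378/10⌋ = 0 → A.
Square: lon ⌊17.49738/2⌋ = 8; lat ⌊6.12378/1⌋ = 6.
Subsquare: lon ⌊1.49738/0.0833333⌋ = 17 → r; lat ⌊0.12378/0.0416667⌋ = 2 → c.
Extended square: lon ⌊0.08071/0.00833333⌋ = 9; lat ⌊0.04045/0.00416667⌋ = 9.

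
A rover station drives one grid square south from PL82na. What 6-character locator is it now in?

Latitude subsquare a = 0; −1 → -1, wraps to 23 = x, carry into square.
Latitude square 2; −1 → 1.
The longitude characters are unchanged.

PL81nx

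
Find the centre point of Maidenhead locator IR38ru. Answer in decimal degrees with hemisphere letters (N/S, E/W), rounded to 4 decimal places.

88.8542° N, 12.5417° W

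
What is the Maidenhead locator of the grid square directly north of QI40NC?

Latitude subsquare c = 2; +1 → 3 = d.
The longitude characters are unchanged.

QI40nd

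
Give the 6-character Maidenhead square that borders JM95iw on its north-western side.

Longitude subsquare i = 8; −1 → 7 = h.
Latitude subsquare w = 22; +1 → 23 = x.

JM95hx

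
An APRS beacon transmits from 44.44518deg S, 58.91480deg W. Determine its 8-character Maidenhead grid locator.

Shift to the Maidenhead origin (180°W, 90°S): lon 121.08520, lat 45.55482.
Field (20°×10°, letters A–R): lon ⌊121.08520/20⌋ = 6 → G; lat ⌊45.55482/10⌋ = 4 → E.
Square (2°×1°, digits 0–9): lon ⌊1.08520/2⌋ = 0; lat ⌊5.55482/1⌋ = 5.
Subsquare (5′×2.5′, letters a–x): lon ⌊1.08520/0.0833333⌋ = 13 → n; lat ⌊0.55482/0.0416667⌋ = 13 → n.
Extended square (30″×15″, digits 0–9): lon ⌊0.00187/0.00833333⌋ = 0; lat ⌊0.01315/0.00416667⌋ = 3.

GE05nn03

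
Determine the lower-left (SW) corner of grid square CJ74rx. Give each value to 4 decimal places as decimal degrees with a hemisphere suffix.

4.9583° N, 124.5833° W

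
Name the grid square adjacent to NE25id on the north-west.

Longitude subsquare i = 8; −1 → 7 = h.
Latitude subsquare d = 3; +1 → 4 = e.

NE25he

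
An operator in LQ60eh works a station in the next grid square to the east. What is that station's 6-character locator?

Longitude subsquare e = 4; +1 → 5 = f.
The latitude characters are unchanged.

LQ60fh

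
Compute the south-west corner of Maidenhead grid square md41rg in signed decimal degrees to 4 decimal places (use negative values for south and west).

-58.7500, 69.4167

Field M=12, D=3: +12·20° lon, +3·10° lat → SW at lon 60°, lat -60°.
Square 4, 1: +4·2° lon, +1·1° lat → SW at lon 68°, lat -59°.
Subsquare r=17, g=6: +17·0.0833333° lon, +6·0.0416667° lat → SW at lon 69.4167°, lat -58.75°.
latitude -58.7500, longitude 69.4167.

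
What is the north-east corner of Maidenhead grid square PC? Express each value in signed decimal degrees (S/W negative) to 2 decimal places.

-60.00, 140.00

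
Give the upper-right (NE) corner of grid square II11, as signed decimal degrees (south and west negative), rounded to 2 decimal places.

-8.00, -16.00

Field I=8, I=8: +8·20° lon, +8·10° lat → SW at lon -20°, lat -10°.
Square 1, 1: +1·2° lon, +1·1° lat → SW at lon -18°, lat -9°.
Cell spans 2° lon × 1° lat. NE corner is SW corner plus one full cell.
latitude -8.00, longitude -16.00.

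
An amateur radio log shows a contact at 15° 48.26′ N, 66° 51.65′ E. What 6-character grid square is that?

MK35kt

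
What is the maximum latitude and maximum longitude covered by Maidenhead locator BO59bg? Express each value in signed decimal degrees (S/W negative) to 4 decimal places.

59.2917, -149.8333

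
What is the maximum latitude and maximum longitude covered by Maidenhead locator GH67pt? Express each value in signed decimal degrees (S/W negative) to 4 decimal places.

Field G=6, H=7: +6·20° lon, +7·10° lat → SW at lon -60°, lat -20°.
Square 6, 7: +6·2° lon, +7·1° lat → SW at lon -48°, lat -13°.
Subsquare p=15, t=19: +15·0.0833333° lon, +19·0.0416667° lat → SW at lon -46.75°, lat -12.2083°.
Cell spans 0.0833333° lon × 0.0416667° lat. NE corner is SW corner plus one full cell.
latitude -12.1667, longitude -46.6667.

-12.1667, -46.6667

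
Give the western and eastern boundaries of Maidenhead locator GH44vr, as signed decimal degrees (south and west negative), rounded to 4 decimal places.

Field G=6, H=7: +6·20° lon, +7·10° lat → SW at lon -60°, lat -20°.
Square 4, 4: +4·2° lon, +4·1° lat → SW at lon -52°, lat -16°.
Subsquare v=21, r=17: +21·0.0833333° lon, +17·0.0416667° lat → SW at lon -50.25°, lat -15.2917°.
Cell spans 0.0833333° lon × 0.0416667° lat.
west -50.2500, east -50.1667.

-50.2500, -50.1667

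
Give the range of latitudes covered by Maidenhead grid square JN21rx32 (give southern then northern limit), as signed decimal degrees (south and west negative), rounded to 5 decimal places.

41.96667, 41.97083

Field J=9, N=13: +9·20° lon, +13·10° lat → SW at lon 0°, lat 40°.
Square 2, 1: +2·2° lon, +1·1° lat → SW at lon 4°, lat 41°.
Subsquare r=17, x=23: +17·0.0833333° lon, +23·0.0416667° lat → SW at lon 5.41667°, lat 41.9583°.
Extended square 3, 2: +3·0.00833333° lon, +2·0.00416667° lat → SW at lon 5.44167°, lat 41.9667°.
Cell spans 0.00833333° lon × 0.00416667° lat.
south 41.96667, north 41.97083.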